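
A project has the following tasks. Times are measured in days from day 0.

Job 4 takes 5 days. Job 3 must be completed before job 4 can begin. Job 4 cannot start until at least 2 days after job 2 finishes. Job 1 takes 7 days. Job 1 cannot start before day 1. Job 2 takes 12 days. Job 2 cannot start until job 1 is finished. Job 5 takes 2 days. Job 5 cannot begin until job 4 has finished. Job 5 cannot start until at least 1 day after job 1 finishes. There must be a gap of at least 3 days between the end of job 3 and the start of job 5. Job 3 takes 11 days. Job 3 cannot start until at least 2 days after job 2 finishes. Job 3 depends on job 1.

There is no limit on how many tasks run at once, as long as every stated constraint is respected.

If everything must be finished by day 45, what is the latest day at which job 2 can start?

Job 5 must finish by day 45; it takes 2 days, so it must start by 45 − 2 = day 43.
Since job 5 (must start by day 43) depends on it, job 4 must finish by day 43. Backing off its 5-day duration gives a latest start of day 38.
Job 3 must finish in time for job 4 (must start by day 38); job 5 (must start by day 43, minus 3-day gap → day 40). The tightest is day 38, so job 3 must start by 38 − 11 = day 27.
Job 2 must finish in time for job 3 (must start by day 27, minus 2-day gap → day 25); job 4 (must start by day 38, minus 2-day gap → day 36). The tightest is day 25, so job 2 must start by 25 − 12 = day 13.

13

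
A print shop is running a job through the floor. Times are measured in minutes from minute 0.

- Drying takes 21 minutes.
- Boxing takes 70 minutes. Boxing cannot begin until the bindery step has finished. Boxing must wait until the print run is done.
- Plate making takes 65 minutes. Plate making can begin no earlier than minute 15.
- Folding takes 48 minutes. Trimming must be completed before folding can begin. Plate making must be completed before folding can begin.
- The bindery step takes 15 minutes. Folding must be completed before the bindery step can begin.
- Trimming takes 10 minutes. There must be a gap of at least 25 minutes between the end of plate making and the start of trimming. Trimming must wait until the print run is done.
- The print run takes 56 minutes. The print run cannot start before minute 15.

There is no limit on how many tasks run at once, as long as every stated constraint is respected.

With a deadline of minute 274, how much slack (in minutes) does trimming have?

26

The print run waits on its own release at minute 15, so it starts at minute 15 and finishes at 15 + 56 = minute 71.
Plate making cannot begin until its own release at minute 15. It runs from minute 15 to 15 + 65 = minute 80.
Trimming has to wait for plate making (finishes minute 80, plus 25-minute gap → minute 105); the print run (finishes minute 71). The latest of these is minute 105, so trimming runs minute 105 to 105 + 10 = minute 115.

Working backward from the deadline:
Boxing has no dependents, so it just needs to finish by minute 274. Starting by 274 − 70 = minute 204 achieves that.
The bindery step must finish before boxing (must start by minute 204). With a 15-minute duration, the bindery step must start by 204 − 15 = minute 189.
Since the bindery step (must start by minute 189) depends on it, folding must finish by minute 189. Backing off its 48-minute duration gives a latest start of minute 141.
Since folding (must start by minute 141) depends on it, trimming must finish by minute 141. Backing off its 10-minute duration gives a latest start of minute 131.
So trimming can start as early as minute 105 and as late as minute 131, giving 131 − 105 = 26 minutes of slack.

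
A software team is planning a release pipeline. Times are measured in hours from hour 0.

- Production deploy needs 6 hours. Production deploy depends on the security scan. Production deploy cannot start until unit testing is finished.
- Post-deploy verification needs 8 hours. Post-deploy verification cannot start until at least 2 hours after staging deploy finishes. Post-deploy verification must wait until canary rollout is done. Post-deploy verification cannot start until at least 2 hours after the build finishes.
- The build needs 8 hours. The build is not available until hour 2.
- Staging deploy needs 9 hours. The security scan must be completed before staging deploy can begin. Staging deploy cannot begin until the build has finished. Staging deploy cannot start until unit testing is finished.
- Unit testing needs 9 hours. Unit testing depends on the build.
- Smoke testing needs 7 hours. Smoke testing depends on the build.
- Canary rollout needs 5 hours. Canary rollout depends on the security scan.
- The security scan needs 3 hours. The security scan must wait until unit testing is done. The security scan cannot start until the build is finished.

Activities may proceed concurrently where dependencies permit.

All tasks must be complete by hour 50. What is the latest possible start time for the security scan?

28

Post-deploy verification has no dependents, so it just needs to finish by hour 50. Starting by 50 − 8 = hour 42 achieves that.
Staging deploy has to be done before post-deploy verification (must start by hour 42, minus 2-hour gap → hour 40). That means finishing by hour 40, i.e. starting by 40 − 9 = hour 31.
Since post-deploy verification (must start by hour 42) depends on it, canary rollout must finish by hour 42. Backing off its 5-hour duration gives a latest start of hour 37.
Nothing follows production deploy; the deadline of hour 50 is its only limit. It must start by 50 − 6 = hour 44.
The security scan feeds staging deploy (must start by hour 31); canary rollout (must start by hour 37); production deploy (must start by hour 44). Taking the minimum, the security scan must finish by hour 31 and start by 31 − 3 = hour 28.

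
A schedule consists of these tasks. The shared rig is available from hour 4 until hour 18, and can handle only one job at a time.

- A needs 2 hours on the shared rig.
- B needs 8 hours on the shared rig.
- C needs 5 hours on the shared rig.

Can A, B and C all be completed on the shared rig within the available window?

No

The shared rig window is 18 − 4 = 14 hours.
Running back to back, the jobs need 2 + 8 + 5 = 15 hours on the shared rig.
Since 15 > 14, they cannot all fit.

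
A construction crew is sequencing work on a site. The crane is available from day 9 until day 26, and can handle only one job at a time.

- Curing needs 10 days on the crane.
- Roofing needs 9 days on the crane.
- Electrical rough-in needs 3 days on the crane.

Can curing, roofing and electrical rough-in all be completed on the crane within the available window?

The crane window is 26 − 9 = 17 days.
Running back to back, the jobs need 10 + 9 + 3 = 22 days on the crane.
Since 22 > 17, they cannot all fit.

No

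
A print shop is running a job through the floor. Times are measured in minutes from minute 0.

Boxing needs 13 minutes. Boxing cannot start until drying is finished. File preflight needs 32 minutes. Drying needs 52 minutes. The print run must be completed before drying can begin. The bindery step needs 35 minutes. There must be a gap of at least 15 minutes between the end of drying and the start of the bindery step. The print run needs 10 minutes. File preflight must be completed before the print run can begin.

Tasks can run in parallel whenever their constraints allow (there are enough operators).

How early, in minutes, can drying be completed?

94

Nothing blocks file preflight, so it runs from minute 0 to minute 32.
The print run waits on file preflight (finishes minute 32), so it starts at minute 32 and finishes at 32 + 10 = minute 42.
Drying waits on the print run (finishes minute 42), so it starts at minute 42 and finishes at 42 + 52 = minute 94.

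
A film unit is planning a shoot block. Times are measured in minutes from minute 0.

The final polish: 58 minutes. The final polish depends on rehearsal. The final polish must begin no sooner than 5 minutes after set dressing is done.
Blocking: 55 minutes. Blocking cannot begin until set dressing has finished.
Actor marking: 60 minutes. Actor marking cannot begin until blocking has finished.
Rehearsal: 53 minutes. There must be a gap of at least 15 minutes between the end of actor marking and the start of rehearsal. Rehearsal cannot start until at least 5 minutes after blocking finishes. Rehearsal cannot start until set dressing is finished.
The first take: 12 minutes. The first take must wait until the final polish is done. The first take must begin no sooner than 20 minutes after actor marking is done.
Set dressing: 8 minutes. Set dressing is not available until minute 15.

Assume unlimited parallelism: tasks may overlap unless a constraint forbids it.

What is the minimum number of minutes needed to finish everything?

276

Set dressing waits on its own release at minute 15, so it starts at minute 15 and finishes at 15 + 8 = minute 23.
After set dressing (finishes minute 23), blocking can start at minute 23 and finishes at minute 78.
Actor marking waits on blocking (finishes minute 78), so it starts at minute 78 and finishes at 78 + 60 = minute 138.
For rehearsal: actor marking (finishes minute 138, plus 15-minute gap → minute 153); blocking (finishes minute 78, plus 5-minute gap → minute 83); set dressing (finishes minute 23). Taking the maximum gives a start of minute 153, and it finishes at 153 + 53 = minute 206.
The final polish needs all of rehearsal (finishes minute 206); set dressing (finishes minute 23, plus 5-minute gap → minute 28). That puts its earliest start at minute 206; it finishes at 206 + 58 = minute 264.
The first take needs all of the final polish (finishes minute 264); actor marking (finishes minute 138, plus 20-minute gap → minute 158). That puts its earliest start at minute 264; it finishes at 264 + 12 = minute 276.
All tasks are finished once the last one completes. Finish times: Set dressing at 23, Blocking at 78, Actor marking at 138, Rehearsal at 206, The final polish at 264, The first take at 276. The latest is minute 276.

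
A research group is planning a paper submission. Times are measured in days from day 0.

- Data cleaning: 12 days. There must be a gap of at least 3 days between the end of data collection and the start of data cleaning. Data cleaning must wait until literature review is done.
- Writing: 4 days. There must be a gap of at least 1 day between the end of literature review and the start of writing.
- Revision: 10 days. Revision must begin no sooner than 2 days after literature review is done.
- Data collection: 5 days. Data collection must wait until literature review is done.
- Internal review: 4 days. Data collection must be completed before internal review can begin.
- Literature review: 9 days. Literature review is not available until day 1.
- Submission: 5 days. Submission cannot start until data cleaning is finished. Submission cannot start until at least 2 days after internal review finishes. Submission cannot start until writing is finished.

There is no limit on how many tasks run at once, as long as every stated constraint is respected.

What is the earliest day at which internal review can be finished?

After its own release at day 1, literature review can start at day 1 and finishes at day 10.
After literature review (finishes day 10), data collection can start at day 10 and finishes at day 15.
Internal review waits on data collection (finishes day 15), so it starts at day 15 and finishes at 15 + 4 = day 19.

19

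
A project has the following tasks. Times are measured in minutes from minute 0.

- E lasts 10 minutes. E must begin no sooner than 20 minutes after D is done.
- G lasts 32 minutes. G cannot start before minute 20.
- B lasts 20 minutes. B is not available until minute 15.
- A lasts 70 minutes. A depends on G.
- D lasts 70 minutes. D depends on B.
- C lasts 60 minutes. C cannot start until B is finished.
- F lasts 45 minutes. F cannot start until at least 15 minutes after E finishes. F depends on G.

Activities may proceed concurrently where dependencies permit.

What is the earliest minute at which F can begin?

After its own release at minute 20, G can start at minute 20 and finishes at minute 52.
After its own release at minute 15, B can start at minute 15 and finishes at minute 35.
D waits on B (finishes minute 35), so it starts at minute 35 and finishes at 35 + 70 = minute 105.
E cannot begin until D (finishes minute 105, plus 20-minute gap → minute 125). It runs from minute 125 to 125 + 10 = minute 135.
F waits on E (finishes minute 135, plus 15-minute gap → minute 150); G (finishes minute 52). The latest of these is minute 150, which is the earliest F can start.

150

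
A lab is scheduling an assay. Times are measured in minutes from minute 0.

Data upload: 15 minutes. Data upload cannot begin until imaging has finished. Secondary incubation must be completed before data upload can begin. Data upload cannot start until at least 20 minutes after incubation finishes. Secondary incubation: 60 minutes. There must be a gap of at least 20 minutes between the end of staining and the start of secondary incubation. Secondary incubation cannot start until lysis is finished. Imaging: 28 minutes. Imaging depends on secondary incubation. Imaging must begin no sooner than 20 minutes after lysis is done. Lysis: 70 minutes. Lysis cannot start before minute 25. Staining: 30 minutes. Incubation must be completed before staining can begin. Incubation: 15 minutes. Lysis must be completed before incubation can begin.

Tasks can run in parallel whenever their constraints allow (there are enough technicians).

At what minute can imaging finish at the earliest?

After its own release at minute 25, lysis can start at minute 25 and finishes at minute 95.
After lysis (finishes minute 95), incubation can start at minute 95 and finishes at minute 110.
Staining cannot begin until incubation (finishes minute 110). It runs from minute 110 to 110 + 30 = minute 140.
Secondary incubation cannot start until staining (finishes minute 140, plus 20-minute gap → minute 160); lysis (finishes minute 95). The controlling bound is minute 160, so secondary incubation finishes at 160 + 60 = minute 220.
Imaging cannot start until secondary incubation (finishes minute 220); lysis (finishes minute 95, plus 20-minute gap → minute 115). The controlling bound is minute 220, so imaging finishes at 220 + 28 = minute 248.

248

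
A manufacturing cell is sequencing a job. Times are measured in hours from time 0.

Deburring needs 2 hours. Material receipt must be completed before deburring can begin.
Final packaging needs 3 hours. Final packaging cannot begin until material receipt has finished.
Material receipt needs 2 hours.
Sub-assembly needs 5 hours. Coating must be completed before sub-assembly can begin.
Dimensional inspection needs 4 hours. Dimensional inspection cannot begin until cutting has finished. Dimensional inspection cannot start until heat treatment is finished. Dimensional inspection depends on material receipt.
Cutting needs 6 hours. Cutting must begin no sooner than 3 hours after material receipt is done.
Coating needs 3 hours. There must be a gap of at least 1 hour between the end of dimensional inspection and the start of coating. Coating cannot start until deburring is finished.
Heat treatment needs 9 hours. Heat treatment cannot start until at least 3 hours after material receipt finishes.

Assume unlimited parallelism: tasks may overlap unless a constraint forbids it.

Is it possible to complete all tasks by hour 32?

Yes

Material receipt can start immediately at hour 0; it finishes at hour 2.
Final packaging waits on material receipt (finishes hour 2), so it starts at hour 2 and finishes at 2 + 3 = hour 5.
After material receipt (finishes hour 2, plus 3-hour gap → hour 5), heat treatment can start at hour 5 and finishes at hour 14.
After material receipt (finishes hour 2), deburring can start at hour 2 and finishes at hour 4.
After material receipt (finishes hour 2, plus 3-hour gap → hour 5), cutting can start at hour 5 and finishes at hour 11.
Dimensional inspection needs all of cutting (finishes hour 11); heat treatment (finishes hour 14); material receipt (finishes hour 2). That puts its earliest start at hour 14; it finishes at 14 + 4 = hour 18.
Coating cannot start until dimensional inspection (finishes hour 18, plus 1-hour gap → hour 19); deburring (finishes hour 4). The controlling bound is hour 19, so coating finishes at 19 + 3 = hour 22.
Sub-assembly cannot begin until coating (finishes hour 22). It runs from hour 22 to 22 + 5 = hour 27.
Every task is finished by hour 27, which is no later than the deadline of 32, so the schedule is feasible.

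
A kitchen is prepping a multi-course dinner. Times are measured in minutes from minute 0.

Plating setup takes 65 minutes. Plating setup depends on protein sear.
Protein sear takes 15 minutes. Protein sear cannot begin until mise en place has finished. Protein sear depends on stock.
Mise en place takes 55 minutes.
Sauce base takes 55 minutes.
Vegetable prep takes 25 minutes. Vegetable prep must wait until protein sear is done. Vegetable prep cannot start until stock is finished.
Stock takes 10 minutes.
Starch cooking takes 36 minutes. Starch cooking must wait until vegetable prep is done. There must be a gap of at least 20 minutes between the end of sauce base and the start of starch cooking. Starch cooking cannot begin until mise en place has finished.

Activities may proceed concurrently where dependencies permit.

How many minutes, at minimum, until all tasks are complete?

135

Sauce base has no prerequisites, so it starts at minute 0 and finishes at minute 55.
Stock has no prerequisites, so it starts at minute 0 and finishes at minute 10.
Nothing blocks mise en place, so it runs from minute 0 to minute 55.
Protein sear needs all of mise en place (finishes minute 55); stock (finishes minute 10). That puts its earliest start at minute 55; it finishes at 55 + 15 = minute 70.
Plating setup cannot begin until protein sear (finishes minute 70). It runs from minute 70 to 70 + 65 = minute 135.
For vegetable prep: protein sear (finishes minute 70); stock (finishes minute 10). Taking the maximum gives a start of minute 70, and it finishes at 70 + 25 = minute 95.
Starch cooking cannot start until vegetable prep (finishes minute 95); sauce base (finishes minute 55, plus 20-minute gap → minute 75); mise en place (finishes minute 55). The controlling bound is minute 95, so starch cooking finishes at 95 + 36 = minute 131.
All tasks are finished once the last one completes. Finish times: Mise en place at 55, Stock at 10, Sauce base at 55, Protein sear at 70, Vegetable prep at 95, Starch cooking at 131, Plating setup at 135. The latest is minute 135.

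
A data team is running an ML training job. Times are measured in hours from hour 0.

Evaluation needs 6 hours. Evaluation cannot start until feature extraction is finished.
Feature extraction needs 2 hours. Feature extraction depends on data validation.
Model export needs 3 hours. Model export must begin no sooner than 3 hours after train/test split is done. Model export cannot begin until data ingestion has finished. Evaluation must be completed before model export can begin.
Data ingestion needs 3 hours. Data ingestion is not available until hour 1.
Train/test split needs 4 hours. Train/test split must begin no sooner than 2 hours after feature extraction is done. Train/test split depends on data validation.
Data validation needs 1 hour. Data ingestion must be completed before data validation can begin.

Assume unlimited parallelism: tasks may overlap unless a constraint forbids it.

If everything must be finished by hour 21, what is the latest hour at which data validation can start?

Nothing follows model export; the deadline of hour 21 is its only limit. It must start by 21 − 3 = hour 18.
Train/test split must finish before model export (must start by hour 18, minus 3-hour gap → hour 15). With a 4-hour duration, train/test split must start by 15 − 4 = hour 11.
Since model export (must start by hour 18) depends on it, evaluation must finish by hour 18. Backing off its 6-hour duration gives a latest start of hour 12.
For feature extraction: train/test split (must start by hour 11, minus 2-hour gap → hour 9); evaluation (must start by hour 12). The most restrictive is hour 9; with a 2-hour duration, feature extraction must start by hour 7.
Data validation feeds feature extraction (must start by hour 7); train/test split (must start by hour 11). Taking the minimum, data validation must finish by hour 7 and start by 7 − 1 = hour 6.

6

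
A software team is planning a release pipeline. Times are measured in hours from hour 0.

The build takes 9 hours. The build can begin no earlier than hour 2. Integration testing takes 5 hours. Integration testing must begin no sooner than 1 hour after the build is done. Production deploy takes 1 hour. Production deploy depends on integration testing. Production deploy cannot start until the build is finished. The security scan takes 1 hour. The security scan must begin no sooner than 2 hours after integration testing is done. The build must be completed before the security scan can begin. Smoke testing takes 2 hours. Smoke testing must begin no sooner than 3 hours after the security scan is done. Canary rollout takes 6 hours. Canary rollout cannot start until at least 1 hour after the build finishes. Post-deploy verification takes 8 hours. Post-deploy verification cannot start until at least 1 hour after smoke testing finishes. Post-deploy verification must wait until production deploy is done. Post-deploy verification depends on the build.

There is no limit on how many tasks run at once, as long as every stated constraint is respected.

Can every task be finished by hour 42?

Yes

The build waits on its own release at hour 2, so it starts at hour 2 and finishes at 2 + 9 = hour 11.
After the build (finishes hour 11, plus 1-hour gap → hour 12), canary rollout can start at hour 12 and finishes at hour 18.
Integration testing waits on the build (finishes hour 11, plus 1-hour gap → hour 12), so it starts at hour 12 and finishes at 12 + 5 = hour 17.
Production deploy cannot start until integration testing (finishes hour 17); the build (finishes hour 11). The controlling bound is hour 17, so production deploy finishes at 17 + 1 = hour 18.
The security scan needs all of integration testing (finishes hour 17, plus 2-hour gap → hour 19); the build (finishes hour 11). That puts its earliest start at hour 19; it finishes at 19 + 1 = hour 20.
Smoke testing waits on the security scan (finishes hour 20, plus 3-hour gap → hour 23), so it starts at hour 23 and finishes at 23 + 2 = hour 25.
For post-deploy verification: smoke testing (finishes hour 25, plus 1-hour gap → hour 26); production deploy (finishes hour 18); the build (finishes hour 11). Taking the maximum gives a start of hour 26, and it finishes at 26 + 8 = hour 34.
Every task is finished by hour 34, which is no later than the deadline of 42, so the schedule is feasible.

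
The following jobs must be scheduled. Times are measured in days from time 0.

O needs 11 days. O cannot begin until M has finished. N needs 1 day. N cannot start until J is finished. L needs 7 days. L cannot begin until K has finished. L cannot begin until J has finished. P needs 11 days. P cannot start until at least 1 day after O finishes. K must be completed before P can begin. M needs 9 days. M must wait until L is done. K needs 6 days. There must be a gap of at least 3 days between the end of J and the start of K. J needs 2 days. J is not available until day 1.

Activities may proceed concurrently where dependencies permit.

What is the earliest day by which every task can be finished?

After its own release at day 1, J can start at day 1 and finishes at day 3.
N waits on J (finishes day 3), so it starts at day 3 and finishes at 3 + 1 = day 4.
After J (finishes day 3, plus 3-day gap → day 6), K can start at day 6 and finishes at day 12.
L needs all of K (finishes day 12); J (finishes day 3). That puts its earliest start at day 12; it finishes at 12 + 7 = day 19.
M waits on L (finishes day 19), so it starts at day 19 and finishes at 19 + 9 = day 28.
After M (finishes day 28), O can start at day 28 and finishes at day 39.
For P: O (finishes day 39, plus 1-day gap → day 40); K (finishes day 12). Taking the maximum gives a start of day 40, and it finishes at 40 + 11 = day 51.
All tasks are finished once the last one completes. Finish times: J at 3, K at 12, L at 19, M at 28, N at 4, O at 39, P at 51. The latest is day 51.

51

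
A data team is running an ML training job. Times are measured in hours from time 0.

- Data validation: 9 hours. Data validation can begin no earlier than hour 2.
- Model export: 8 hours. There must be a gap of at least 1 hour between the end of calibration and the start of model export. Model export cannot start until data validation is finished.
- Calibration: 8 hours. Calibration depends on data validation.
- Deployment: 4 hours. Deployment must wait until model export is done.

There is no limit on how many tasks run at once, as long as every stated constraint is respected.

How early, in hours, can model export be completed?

After its own release at hour 2, data validation can start at hour 2 and finishes at hour 11.
After data validation (finishes hour 11), calibration can start at hour 11 and finishes at hour 19.
Model export cannot start until calibration (finishes hour 19, plus 1-hour gap → hour 20); data validation (finishes hour 11). The controlling bound is hour 20, so model export finishes at 20 + 8 = hour 28.

28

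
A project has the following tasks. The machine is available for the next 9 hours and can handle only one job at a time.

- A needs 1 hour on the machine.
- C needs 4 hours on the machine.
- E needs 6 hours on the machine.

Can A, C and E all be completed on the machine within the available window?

Running back to back, the jobs need 1 + 4 + 6 = 11 hours on the machine.
Since 11 > 9, they cannot all fit.

No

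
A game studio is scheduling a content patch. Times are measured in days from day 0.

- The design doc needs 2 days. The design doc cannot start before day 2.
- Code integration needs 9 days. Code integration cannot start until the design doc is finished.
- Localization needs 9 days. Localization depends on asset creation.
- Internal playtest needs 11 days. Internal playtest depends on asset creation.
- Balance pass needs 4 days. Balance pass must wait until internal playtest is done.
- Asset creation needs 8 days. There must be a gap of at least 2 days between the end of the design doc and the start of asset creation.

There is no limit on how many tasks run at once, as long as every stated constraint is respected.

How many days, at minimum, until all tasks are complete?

After its own release at day 2, the design doc can start at day 2 and finishes at day 4.
After the design doc (finishes day 4), code integration can start at day 4 and finishes at day 13.
After the design doc (finishes day 4, plus 2-day gap → day 6), asset creation can start at day 6 and finishes at day 14.
Localization cannot begin until asset creation (finishes day 14). It runs from day 14 to 14 + 9 = day 23.
Internal playtest waits on asset creation (finishes day 14), so it starts at day 14 and finishes at 14 + 11 = day 25.
Balance pass waits on internal playtest (finishes day 25), so it starts at day 25 and finishes at 25 + 4 = day 29.
All tasks are finished once the last one completes. Finish times: The design doc at 4, Asset creation at 14, Code integration at 13, Internal playtest at 25, Balance pass at 29, Localization at 23. The latest is day 29.

29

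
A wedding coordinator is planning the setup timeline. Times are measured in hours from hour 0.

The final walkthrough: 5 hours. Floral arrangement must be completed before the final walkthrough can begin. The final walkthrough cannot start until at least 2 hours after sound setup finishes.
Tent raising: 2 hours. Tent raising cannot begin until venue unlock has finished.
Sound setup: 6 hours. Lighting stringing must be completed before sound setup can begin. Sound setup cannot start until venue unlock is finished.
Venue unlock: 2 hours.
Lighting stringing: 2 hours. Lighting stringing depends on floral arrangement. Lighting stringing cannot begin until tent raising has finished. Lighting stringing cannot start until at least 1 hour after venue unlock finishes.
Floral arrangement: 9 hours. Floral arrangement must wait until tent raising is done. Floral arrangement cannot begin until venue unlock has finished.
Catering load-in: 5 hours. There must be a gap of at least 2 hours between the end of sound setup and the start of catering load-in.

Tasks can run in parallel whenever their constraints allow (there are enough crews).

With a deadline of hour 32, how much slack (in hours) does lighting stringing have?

Nothing blocks venue unlock, so it runs from hour 0 to hour 2.
Tent raising waits on venue unlock (finishes hour 2), so it starts at hour 2 and finishes at 2 + 2 = hour 4.
Floral arrangement has to wait for tent raising (finishes hour 4); venue unlock (finishes hour 2). The latest of these is hour 4, so floral arrangement runs hour 4 to 4 + 9 = hour 13.
Lighting stringing has to wait for floral arrangement (finishes hour 13); tent raising (finishes hour 4); venue unlock (finishes hour 2, plus 1-hour gap → hour 3). The latest of these is hour 13, so lighting stringing runs hour 13 to 13 + 2 = hour 15.

Working backward from the deadline:
Catering load-in has no dependents, so it just needs to finish by hour 32. Starting by 32 − 5 = hour 27 achieves that.
The final walkthrough has no dependents, so it just needs to finish by hour 32. Starting by 32 − 5 = hour 27 achieves that.
Sound setup has several dependents: catering load-in (must start by hour 27, minus 2-hour gap → hour 25); the final walkthrough (must start by hour 27, minus 2-hour gap → hour 25). The earliest of those limits is hour 25, so sound setup must start by 25 − 6 = hour 19.
Since sound setup (must start by hour 19) depends on it, lighting stringing must finish by hour 19. Backing off its 2-hour duration gives a latest start of hour 17.
So lighting stringing can start as early as hour 13 and as late as hour 17, giving 17 − 13 = 4 hours of slack.

4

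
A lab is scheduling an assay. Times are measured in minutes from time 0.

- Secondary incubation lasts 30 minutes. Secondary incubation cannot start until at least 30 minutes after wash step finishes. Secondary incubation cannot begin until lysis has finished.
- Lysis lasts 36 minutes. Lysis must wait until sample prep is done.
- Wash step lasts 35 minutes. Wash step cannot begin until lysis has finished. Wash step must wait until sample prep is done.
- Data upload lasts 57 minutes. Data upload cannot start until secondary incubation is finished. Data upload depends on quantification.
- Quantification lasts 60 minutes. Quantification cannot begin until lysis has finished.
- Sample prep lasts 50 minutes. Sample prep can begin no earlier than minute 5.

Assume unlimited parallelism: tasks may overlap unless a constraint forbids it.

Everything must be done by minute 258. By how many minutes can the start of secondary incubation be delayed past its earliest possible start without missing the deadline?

15

After its own release at minute 5, sample prep can start at minute 5 and finishes at minute 55.
After sample prep (finishes minute 55), lysis can start at minute 55 and finishes at minute 91.
Wash step cannot start until lysis (finishes minute 91); sample prep (finishes minute 55). The controlling bound is minute 91, so wash step finishes at 91 + 35 = minute 126.
Secondary incubation cannot start until wash step (finishes minute 126, plus 30-minute gap → minute 156); lysis (finishes minute 91). The controlling bound is minute 156, so secondary incubation finishes at 156 + 30 = minute 186.

Working backward from the deadline:
To finish by minute 258, data upload (duration 57) must start no later than minute 201.
Secondary incubation has to be done before data upload (must start by minute 201). That means finishing by minute 201, i.e. starting by 201 − 30 = minute 171.
So secondary incubation can start as early as minute 156 and as late as minute 171, giving 171 − 156 = 15 minutes of slack.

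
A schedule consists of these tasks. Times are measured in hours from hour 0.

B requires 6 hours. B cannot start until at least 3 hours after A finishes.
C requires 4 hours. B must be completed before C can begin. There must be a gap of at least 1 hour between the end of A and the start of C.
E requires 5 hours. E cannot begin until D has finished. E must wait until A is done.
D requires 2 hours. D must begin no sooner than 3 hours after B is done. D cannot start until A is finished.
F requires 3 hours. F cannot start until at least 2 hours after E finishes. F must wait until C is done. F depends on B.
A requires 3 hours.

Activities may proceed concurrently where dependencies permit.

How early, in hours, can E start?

17

A has no prerequisites, so it starts at hour 0 and finishes at hour 3.
After A (finishes hour 3, plus 3-hour gap → hour 6), B can start at hour 6 and finishes at hour 12.
D has to wait for B (finishes hour 12, plus 3-hour gap → hour 15); A (finishes hour 3). The latest of these is hour 15, so D runs hour 15 to 15 + 2 = hour 17.
E waits on D (finishes hour 17); A (finishes hour 3). The latest of these is hour 17, which is the earliest E can start.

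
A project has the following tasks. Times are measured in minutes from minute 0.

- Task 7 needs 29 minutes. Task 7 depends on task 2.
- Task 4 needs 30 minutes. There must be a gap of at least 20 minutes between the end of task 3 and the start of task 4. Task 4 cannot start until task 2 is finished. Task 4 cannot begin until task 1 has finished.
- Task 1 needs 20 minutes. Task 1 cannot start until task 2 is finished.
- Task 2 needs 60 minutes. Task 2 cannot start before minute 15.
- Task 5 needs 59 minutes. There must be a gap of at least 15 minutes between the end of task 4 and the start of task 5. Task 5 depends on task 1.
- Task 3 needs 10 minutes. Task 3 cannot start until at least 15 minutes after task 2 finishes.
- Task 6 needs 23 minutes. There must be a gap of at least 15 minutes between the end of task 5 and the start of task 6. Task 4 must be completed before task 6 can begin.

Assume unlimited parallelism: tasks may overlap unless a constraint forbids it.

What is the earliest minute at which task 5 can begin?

After its own release at minute 15, task 2 can start at minute 15 and finishes at minute 75.
Task 3 waits on task 2 (finishes minute 75, plus 15-minute gap → minute 90), so it starts at minute 90 and finishes at 90 + 10 = minute 100.
Task 1 cannot begin until task 2 (finishes minute 75). It runs from minute 75 to 75 + 20 = minute 95.
Task 4 needs all of task 3 (finishes minute 100, plus 20-minute gap → minute 120); task 2 (finishes minute 75); task 1 (finishes minute 95). That puts its earliest start at minute 120; it finishes at 120 + 30 = minute 150.
Task 5 waits on task 4 (finishes minute 150, plus 15-minute gap → minute 165); task 1 (finishes minute 95). The latest of these is minute 165, which is the earliest task 5 can start.

165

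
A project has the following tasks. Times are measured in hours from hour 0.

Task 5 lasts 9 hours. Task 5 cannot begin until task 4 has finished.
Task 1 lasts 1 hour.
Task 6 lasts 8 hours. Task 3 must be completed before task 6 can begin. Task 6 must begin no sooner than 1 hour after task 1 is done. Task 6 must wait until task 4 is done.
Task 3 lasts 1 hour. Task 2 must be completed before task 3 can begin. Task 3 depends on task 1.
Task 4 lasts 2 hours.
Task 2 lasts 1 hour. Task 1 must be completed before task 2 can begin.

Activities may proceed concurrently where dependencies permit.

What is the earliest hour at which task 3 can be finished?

Nothing blocks task 1, so it runs from hour 0 to hour 1.
Task 2 waits on task 1 (finishes hour 1), so it starts at hour 1 and finishes at 1 + 1 = hour 2.
Task 3 has to wait for task 2 (finishes hour 2); task 1 (finishes hour 1). The latest of these is hour 2, so task 3 runs hour 2 to 2 + 1 = hour 3.

3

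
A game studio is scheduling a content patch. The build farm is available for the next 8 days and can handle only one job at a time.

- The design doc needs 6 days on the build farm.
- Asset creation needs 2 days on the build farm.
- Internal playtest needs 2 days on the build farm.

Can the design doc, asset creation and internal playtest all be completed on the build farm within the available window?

No

Running back to back, the jobs need 6 + 2 + 2 = 10 days on the build farm.
Since 10 > 8, they cannot all fit.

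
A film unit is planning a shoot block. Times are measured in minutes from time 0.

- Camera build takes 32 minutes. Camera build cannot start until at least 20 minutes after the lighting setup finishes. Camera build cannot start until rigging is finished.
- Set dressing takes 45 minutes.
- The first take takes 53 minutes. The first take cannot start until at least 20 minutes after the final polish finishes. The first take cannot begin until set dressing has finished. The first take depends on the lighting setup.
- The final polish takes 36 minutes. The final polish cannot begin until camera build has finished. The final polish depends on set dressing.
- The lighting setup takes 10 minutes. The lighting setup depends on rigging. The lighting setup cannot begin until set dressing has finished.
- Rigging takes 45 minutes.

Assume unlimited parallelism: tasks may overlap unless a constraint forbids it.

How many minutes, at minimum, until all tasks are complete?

Set dressing can start immediately at minute 0; it finishes at minute 45.
Rigging has no prerequisites, so it starts at minute 0 and finishes at minute 45.
For the lighting setup: rigging (finishes minute 45); set dressing (finishes minute 45). Taking the maximum gives a start of minute 45, and it finishes at 45 + 10 = minute 55.
Camera build cannot start until the lighting setup (finishes minute 55, plus 20-minute gap → minute 75); rigging (finishes minute 45). The controlling bound is minute 75, so camera build finishes at 75 + 32 = minute 107.
The final polish has to wait for camera build (finishes minute 107); set dressing (finishes minute 45). The latest of these is minute 107, so the final polish runs minute 107 to 107 + 36 = minute 143.
The first take has to wait for the final polish (finishes minute 143, plus 20-minute gap → minute 163); set dressing (finishes minute 45); the lighting setup (finishes minute 55). The latest of these is minute 163, so the first take runs minute 163 to 163 + 53 = minute 216.
All tasks are finished once the last one completes. Finish times: Rigging at 45, Set dressing at 45, The lighting setup at 55, Camera build at 107, The final polish at 143, The first take at 216. The latest is minute 216.

216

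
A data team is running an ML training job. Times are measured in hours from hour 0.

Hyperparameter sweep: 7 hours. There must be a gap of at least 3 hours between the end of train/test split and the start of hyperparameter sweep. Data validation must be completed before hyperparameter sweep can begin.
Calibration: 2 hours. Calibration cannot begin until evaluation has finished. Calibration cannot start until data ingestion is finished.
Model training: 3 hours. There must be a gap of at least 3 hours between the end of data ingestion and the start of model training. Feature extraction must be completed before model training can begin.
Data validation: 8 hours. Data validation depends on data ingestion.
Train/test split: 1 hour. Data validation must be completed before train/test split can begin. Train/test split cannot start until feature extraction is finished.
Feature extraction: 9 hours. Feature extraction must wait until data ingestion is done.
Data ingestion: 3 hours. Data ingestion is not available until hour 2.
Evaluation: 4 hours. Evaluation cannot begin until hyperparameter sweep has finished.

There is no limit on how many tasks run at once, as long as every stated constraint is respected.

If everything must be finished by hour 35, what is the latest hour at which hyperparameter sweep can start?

To finish by hour 35, calibration (duration 2) must start no later than hour 33.
Evaluation has to be done before calibration (must start by hour 33). That means finishing by hour 33, i.e. starting by 33 − 4 = hour 29.
Since evaluation (must start by hour 29) depends on it, hyperparameter sweep must finish by hour 29. Backing off its 7-hour duration gives a latest start of hour 22.

22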